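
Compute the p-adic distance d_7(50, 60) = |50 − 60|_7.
d_7(50, 60) = 1

Step 1 — x − y = 50 − 60 = -10. Step 2 — v_7(-10) = 0 (factor: -10 = −(7^0 · 10); the sign does not affect v_p). Step 3 — |x − y|_7 = 7^{0} = 1.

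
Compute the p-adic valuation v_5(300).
v_5(300) = 2

v_5(n) is the largest exponent k such that 5^k divides n. Factor out: 300 = 5^2 · 12. (Sign doesn't affect v_p.) So v_5(300) = 2.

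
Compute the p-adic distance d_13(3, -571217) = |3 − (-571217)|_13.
d_13(3, -571217) = 1/28561

Step 1 — x − y = 3 − (-571217) = 571220. Step 2 — v_13(571220) = 4 (factor: 571220 = (13^4 · 20); the sign does not affect v_p). Step 3 — |x − y|_13 = 13^{-4} = 1/28561.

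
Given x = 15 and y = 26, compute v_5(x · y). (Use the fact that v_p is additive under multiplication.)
v_5(390) = 1

v_p(x) = 1 (factor: 15 = 5^1 · 3); v_p(y) = 0 (factor: 26 = 5^0 · 26). Additivity: v_p(xy) = v_p(x) + v_p(y) = 1 + 0 = 1. (Direct check: xy = 390 = 5^1 · (78).)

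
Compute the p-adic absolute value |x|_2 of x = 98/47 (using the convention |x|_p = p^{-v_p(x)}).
|98/47|_2 = 1/2

Step 1 — compute v_2(x) by factoring powers of 2 out of the numerator and denominator: v_2(98/47) = 1. Step 2 — apply |x|_p = p^{-v_p(x)} = 2^{-1} = 1/2.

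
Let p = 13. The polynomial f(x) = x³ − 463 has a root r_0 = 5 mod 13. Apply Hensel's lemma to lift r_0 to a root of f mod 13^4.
r_3 = 25524 (mod 28561)

Hensel: r_{i+1} = r_i − f(r_i)/f′(r_i) mod 13^{i+2}, where f′(x) = 3x². Iterate:
  r_0 = 5 (mod 13)
  r_1 = 5 (mod 169)
  r_2 = 1357 (mod 2197)
  r_3 = 25524 (mod 28561)
Final: r = 25524 with f(r) ≡ 0 mod 13^4.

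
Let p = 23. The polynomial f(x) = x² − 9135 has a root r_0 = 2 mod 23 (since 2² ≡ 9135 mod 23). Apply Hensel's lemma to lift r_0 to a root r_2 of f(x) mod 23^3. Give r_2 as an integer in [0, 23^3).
r_2 = 10352 (mod 12167)

Hensel's recurrence: r_{i+1} = r_i − f(r_i)·(f′(r_i))^{-1} mod 23^{i+2}, with f′(x) = 2x. Iterate:
  r_0 = 2 (mod 23)
  r_1 = 301 (mod 529)
  r_2 = 10352 (mod 12167)
Final: r_2 = 10352, and one checks f(r_2) ≡ 0 mod 23^3.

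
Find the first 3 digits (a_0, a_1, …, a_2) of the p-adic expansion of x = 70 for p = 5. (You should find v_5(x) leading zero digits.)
(a_0, …, a_2) = (0, 4, 2)

v_5(70) = 1, so a_0 = ... = a_0 = 0. Factor out: x = 5^1 · u with u = 14 a unit in ℤ_5. Expand u iteratively via a_{v+i} = u_i mod 5, u_{i+1} = (u_i − a_{v+i})/5:
  u_0 = 14;  a_1 = 4;  u_1 = (u_0 − 4)/5 = 2
  u_1 = 2;  a_2 = 2;  u_2 = (u_1 − 2)/5 = 0
Digits: (0, 4, 2).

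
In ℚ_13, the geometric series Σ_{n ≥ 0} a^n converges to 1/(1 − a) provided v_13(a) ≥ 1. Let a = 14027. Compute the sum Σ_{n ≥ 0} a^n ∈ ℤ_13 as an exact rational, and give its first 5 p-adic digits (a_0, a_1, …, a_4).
Σ a^n = 1/(1 − a) = -1/14026;  first 5 digits = (1, 0, 5, 6, 12)

v_13(a) = 2 ≥ 1, so the series converges in ℤ_13 to 1/(1 − a) = 1/(1 − 14027) = -1/14026. Expand this rational in ℤ_13: compute digits iteratively via d_i = x_i mod 13, x_{i+1} = (x_i − d_i)/13. The first 5 digits are (1, 0, 5, 6, 12).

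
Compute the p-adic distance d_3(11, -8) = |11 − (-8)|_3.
d_3(11, -8) = 1

Step 1 — x − y = 11 − (-8) = 19. Step 2 — v_3(19) = 0 (factor: 19 = (3^0 · 19); the sign does not affect v_p). Step 3 — |x − y|_3 = 3^{0} = 1.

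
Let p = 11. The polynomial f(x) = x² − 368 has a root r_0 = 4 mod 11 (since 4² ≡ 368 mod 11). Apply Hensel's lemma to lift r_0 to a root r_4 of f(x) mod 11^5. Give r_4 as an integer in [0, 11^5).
r_4 = 46391 (mod 161051)

Hensel's recurrence: r_{i+1} = r_i − f(r_i)·(f′(r_i))^{-1} mod 11^{i+2}, with f′(x) = 2x. Iterate:
  r_0 = 4 (mod 11)
  r_1 = 48 (mod 121)
  r_2 = 1137 (mod 1331)
  r_3 = 2468 (mod 14641)
  r_4 = 46391 (mod 161051)
Final: r_4 = 46391, and one checks f(r_4) ≡ 0 mod 11^5.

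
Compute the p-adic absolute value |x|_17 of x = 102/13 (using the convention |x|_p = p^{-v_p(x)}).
|102/13|_17 = 1/17

Step 1 — compute v_17(x) by factoring powers of 17 out of the numerator and denominator: v_17(102/13) = 1. Step 2 — apply |x|_p = p^{-v_p(x)} = 17^{-1} = 1/17.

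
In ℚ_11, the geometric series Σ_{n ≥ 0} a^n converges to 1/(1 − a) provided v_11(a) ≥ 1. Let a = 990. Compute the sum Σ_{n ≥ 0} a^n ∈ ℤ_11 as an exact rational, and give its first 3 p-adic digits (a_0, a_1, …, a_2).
Σ a^n = 1/(1 − a) = -1/989;  first 3 digits = (1, 2, 1)

v_11(a) = 1 ≥ 1, so the series converges in ℤ_11 to 1/(1 − a) = 1/(1 − 990) = -1/989. Expand this rational in ℤ_11: compute digits iteratively via d_i = x_i mod 11, x_{i+1} = (x_i − d_i)/11. The first 3 digits are (1, 2, 1).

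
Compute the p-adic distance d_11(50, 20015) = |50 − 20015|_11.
d_11(50, 20015) = 1/1331

Step 1 — x − y = 50 − 20015 = -19965. Step 2 — v_11(-19965) = 3 (factor: -19965 = −(11^3 · 15); the sign does not affect v_p). Step 3 — |x − y|_11 = 11^{-3} = 1/1331.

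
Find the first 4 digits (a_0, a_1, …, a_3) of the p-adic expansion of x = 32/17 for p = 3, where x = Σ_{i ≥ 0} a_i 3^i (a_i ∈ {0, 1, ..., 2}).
(a_0, …, a_3) = (1, 1, 1, 1)

v_3(32/17) = 0 (numerator and denominator both coprime to 3), so x ∈ ℤ_3^×. Compute digits iteratively via a_i = x_i mod 3, x_{i+1} = (x_i − a_i)/3, with x_0 = x:
  x_0 = 32/17;  a_0 = 1;  x_1 = (x_0 − 1)/3 = 5/17
  x_1 = 5/17;  a_1 = 1;  x_2 = (x_1 − 1)/3 = -4/17
  x_2 = -4/17;  a_2 = 1;  x_3 = (x_2 − 1)/3 = -7/17
  x_3 = -7/17;  a_3 = 1;  x_4 = (x_3 − 1)/3 = -8/17
Digits: (1, 1, 1, 1).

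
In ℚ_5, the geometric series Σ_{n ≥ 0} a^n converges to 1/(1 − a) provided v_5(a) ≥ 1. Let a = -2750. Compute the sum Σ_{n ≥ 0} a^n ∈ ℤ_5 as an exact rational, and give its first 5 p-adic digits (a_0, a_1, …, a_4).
Σ a^n = 1/(1 − a) = 1/2751;  first 5 digits = (1, 0, 0, 3, 0)

v_5(a) = 3 ≥ 1, so the series converges in ℤ_5 to 1/(1 − a) = 1/(1 − (-2750)) = 1/2751. Expand this rational in ℤ_5: compute digits iteratively via d_i = x_i mod 5, x_{i+1} = (x_i − d_i)/5. The first 5 digits are (1, 0, 0, 3, 0).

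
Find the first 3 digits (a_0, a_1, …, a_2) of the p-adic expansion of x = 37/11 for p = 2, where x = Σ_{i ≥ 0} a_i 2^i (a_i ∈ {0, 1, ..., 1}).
(a_0, …, a_2) = (1, 1, 1)

v_2(37/11) = 0 (numerator and denominator both coprime to 2), so x ∈ ℤ_2^×. Compute digits iteratively via a_i = x_i mod 2, x_{i+1} = (x_i − a_i)/2, with x_0 = x:
  x_0 = 37/11;  a_0 = 1;  x_1 = (x_0 − 1)/2 = 13/11
  x_1 = 13/11;  a_1 = 1;  x_2 = (x_1 − 1)/2 = 1/11
  x_2 = 1/11;  a_2 = 1;  x_3 = (x_2 − 1)/2 = -5/11
Digits: (1, 1, 1).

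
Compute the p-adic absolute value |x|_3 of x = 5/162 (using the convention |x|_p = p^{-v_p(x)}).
|5/162|_3 = 81

Step 1 — compute v_3(x) by factoring powers of 3 out of the numerator and denominator: v_3(5/162) = -4. Step 2 — apply |x|_p = p^{-v_p(x)} = 3^{4} = 81.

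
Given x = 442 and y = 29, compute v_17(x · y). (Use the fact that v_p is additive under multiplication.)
v_17(12818) = 1

v_p(x) = 1 (factor: 442 = 17^1 · 26); v_p(y) = 0 (factor: 29 = 17^0 · 29). Additivity: v_p(xy) = v_p(x) + v_p(y) = 1 + 0 = 1. (Direct check: xy = 12818 = 17^1 · (754).)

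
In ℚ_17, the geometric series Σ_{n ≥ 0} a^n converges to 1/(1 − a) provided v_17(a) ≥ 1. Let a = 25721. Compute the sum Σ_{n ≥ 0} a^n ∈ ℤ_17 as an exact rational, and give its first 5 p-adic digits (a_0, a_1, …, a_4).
Σ a^n = 1/(1 − a) = -1/25720;  first 5 digits = (1, 0, 4, 5, 16)

v_17(a) = 2 ≥ 1, so the series converges in ℤ_17 to 1/(1 − a) = 1/(1 − 25721) = -1/25720. Expand this rational in ℤ_17: compute digits iteratively via d_i = x_i mod 17, x_{i+1} = (x_i − d_i)/17. The first 5 digits are (1, 0, 4, 5, 16).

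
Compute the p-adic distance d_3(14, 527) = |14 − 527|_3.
d_3(14, 527) = 1/27

Step 1 — x − y = 14 − 527 = -513. Step 2 — v_3(-513) = 3 (factor: -513 = −(3^3 · 19); the sign does not affect v_p). Step 3 — |x − y|_3 = 3^{-3} = 1/27.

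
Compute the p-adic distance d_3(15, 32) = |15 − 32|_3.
d_3(15, 32) = 1

Step 1 — x − y = 15 − 32 = -17. Step 2 — v_3(-17) = 0 (factor: -17 = −(3^0 · 17); the sign does not affect v_p). Step 3 — |x − y|_3 = 3^{0} = 1.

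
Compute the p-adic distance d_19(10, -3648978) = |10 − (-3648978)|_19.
d_19(10, -3648978) = 1/130321

Step 1 — x − y = 10 − (-3648978) = 3648988. Step 2 — v_19(3648988) = 4 (factor: 3648988 = (19^4 · 28); the sign does not affect v_p). Step 3 — |x − y|_19 = 19^{-4} = 1/130321.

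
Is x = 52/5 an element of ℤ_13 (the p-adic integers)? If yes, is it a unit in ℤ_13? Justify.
x ∈ ℤ_13 but not a unit; v_13(x) = 1 > 0

ℤ_13 = {x ∈ ℚ_13 : v_13(x) ≥ 0} and ℤ_13^× = {x ∈ ℤ_13 : v_13(x) = 0}. Here v_13(52/5) = v_13(num) − v_13(den) = 1; compare against these criteria.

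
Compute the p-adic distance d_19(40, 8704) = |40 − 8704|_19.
d_19(40, 8704) = 1/361

Step 1 — x − y = 40 − 8704 = -8664. Step 2 — v_19(-8664) = 2 (factor: -8664 = −(19^2 · 24); the sign does not affect v_p). Step 3 — |x − y|_19 = 19^{-2} = 1/361.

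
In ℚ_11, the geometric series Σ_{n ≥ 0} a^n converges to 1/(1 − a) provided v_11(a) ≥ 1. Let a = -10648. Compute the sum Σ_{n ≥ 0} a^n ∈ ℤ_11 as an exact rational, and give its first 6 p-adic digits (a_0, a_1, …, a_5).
Σ a^n = 1/(1 − a) = 1/10649;  first 6 digits = (1, 0, 0, 3, 10, 10)

v_11(a) = 3 ≥ 1, so the series converges in ℤ_11 to 1/(1 − a) = 1/(1 − (-10648)) = 1/10649. Expand this rational in ℤ_11: compute digits iteratively via d_i = x_i mod 11, x_{i+1} = (x_i − d_i)/11. The first 6 digits are (1, 0, 0, 3, 10, 10).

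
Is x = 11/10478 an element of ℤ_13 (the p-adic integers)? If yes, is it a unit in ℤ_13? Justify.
x ∉ ℤ_13 (v_13(x) = -2 < 0)

ℤ_13 = {x ∈ ℚ_13 : v_13(x) ≥ 0} and ℤ_13^× = {x ∈ ℤ_13 : v_13(x) = 0}. Here v_13(11/10478) = v_13(num) − v_13(den) = -2; compare against these criteria.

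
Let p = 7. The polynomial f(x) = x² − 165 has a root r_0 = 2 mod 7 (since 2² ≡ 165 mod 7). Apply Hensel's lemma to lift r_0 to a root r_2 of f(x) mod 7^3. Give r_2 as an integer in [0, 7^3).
r_2 = 275 (mod 343)

Hensel's recurrence: r_{i+1} = r_i − f(r_i)·(f′(r_i))^{-1} mod 7^{i+2}, with f′(x) = 2x. Iterate:
  r_0 = 2 (mod 7)
  r_1 = 30 (mod 49)
  r_2 = 275 (mod 343)
Final: r_2 = 275, and one checks f(r_2) ≡ 0 mod 7^3.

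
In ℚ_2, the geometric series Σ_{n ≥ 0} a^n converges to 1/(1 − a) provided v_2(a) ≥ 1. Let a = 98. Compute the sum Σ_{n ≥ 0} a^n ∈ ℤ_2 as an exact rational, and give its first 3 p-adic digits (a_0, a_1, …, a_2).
Σ a^n = 1/(1 − a) = -1/97;  first 3 digits = (1, 1, 1)

v_2(a) = 1 ≥ 1, so the series converges in ℤ_2 to 1/(1 − a) = 1/(1 − 98) = -1/97. Expand this rational in ℤ_2: compute digits iteratively via d_i = x_i mod 2, x_{i+1} = (x_i − d_i)/2. The first 3 digits are (1, 1, 1).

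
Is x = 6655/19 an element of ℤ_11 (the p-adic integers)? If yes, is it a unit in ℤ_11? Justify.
x ∈ ℤ_11 but not a unit; v_11(x) = 3 > 0

ℤ_11 = {x ∈ ℚ_11 : v_11(x) ≥ 0} and ℤ_11^× = {x ∈ ℤ_11 : v_11(x) = 0}. Here v_11(6655/19) = v_11(num) − v_11(den) = 3; compare against these criteria.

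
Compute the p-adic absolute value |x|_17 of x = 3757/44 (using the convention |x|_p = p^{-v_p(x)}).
|3757/44|_17 = 1/289

Step 1 — compute v_17(x) by factoring powers of 17 out of the numerator and denominator: v_17(3757/44) = 2. Step 2 — apply |x|_p = p^{-v_p(x)} = 17^{-2} = 1/289.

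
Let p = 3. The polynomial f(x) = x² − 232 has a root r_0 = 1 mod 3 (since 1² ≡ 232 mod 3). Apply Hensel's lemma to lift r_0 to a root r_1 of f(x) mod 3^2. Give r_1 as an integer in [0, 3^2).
r_1 = 4 (mod 9)

Hensel's recurrence: r_{i+1} = r_i − f(r_i)·(f′(r_i))^{-1} mod 3^{i+2}, with f′(x) = 2x. Iterate:
  r_0 = 1 (mod 3)
  r_1 = 4 (mod 9)
Final: r_1 = 4, and one checks f(r_1) ≡ 0 mod 3^2.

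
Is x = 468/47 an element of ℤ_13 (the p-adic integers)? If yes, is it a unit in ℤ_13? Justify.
x ∈ ℤ_13 but not a unit; v_13(x) = 1 > 0

ℤ_13 = {x ∈ ℚ_13 : v_13(x) ≥ 0} and ℤ_13^× = {x ∈ ℤ_13 : v_13(x) = 0}. Here v_13(468/47) = v_13(num) − v_13(den) = 1; compare against these criteria.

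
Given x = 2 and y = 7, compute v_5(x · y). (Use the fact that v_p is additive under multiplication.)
v_5(14) = 0

v_p(x) = 0 (factor: 2 = 5^0 · 2); v_p(y) = 0 (factor: 7 = 5^0 · 7). Additivity: v_p(xy) = v_p(x) + v_p(y) = 0 + 0 = 0. (Direct check: xy = 14 = 5^0 · (14).)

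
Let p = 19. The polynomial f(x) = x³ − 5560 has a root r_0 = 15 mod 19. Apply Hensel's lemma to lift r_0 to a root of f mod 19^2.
r_1 = 53 (mod 361)

Hensel: r_{i+1} = r_i − f(r_i)/f′(r_i) mod 19^{i+2}, where f′(x) = 3x². Iterate:
  r_0 = 15 (mod 19)
  r_1 = 53 (mod 361)
Final: r = 53 with f(r) ≡ 0 mod 19^2.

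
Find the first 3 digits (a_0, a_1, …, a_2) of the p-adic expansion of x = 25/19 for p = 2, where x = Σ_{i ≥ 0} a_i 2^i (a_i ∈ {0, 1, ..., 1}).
(a_0, …, a_2) = (1, 1, 0)

v_2(25/19) = 0 (numerator and denominator both coprime to 2), so x ∈ ℤ_2^×. Compute digits iteratively via a_i = x_i mod 2, x_{i+1} = (x_i − a_i)/2, with x_0 = x:
  x_0 = 25/19;  a_0 = 1;  x_1 = (x_0 − 1)/2 = 3/19
  x_1 = 3/19;  a_1 = 1;  x_2 = (x_1 − 1)/2 = -8/19
  x_2 = -8/19;  a_2 = 0;  x_3 = (x_2 − 0)/2 = -4/19
Digits: (1, 1, 0).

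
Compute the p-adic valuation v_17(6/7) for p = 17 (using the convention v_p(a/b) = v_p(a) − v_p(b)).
v_17(6/7) = 0

Factor powers of 17 from the numerator and denominator of the reduced fraction: 6 = 17^0 · 6 and 7 = 17^0 · 7. Apply v_p(a/b) = v_p(a) − v_p(b): v_17(6/7) = 0 − 0 = 0.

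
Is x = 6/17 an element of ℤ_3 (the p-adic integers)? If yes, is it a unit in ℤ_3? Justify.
x ∈ ℤ_3 but not a unit; v_3(x) = 1 > 0

ℤ_3 = {x ∈ ℚ_3 : v_3(x) ≥ 0} and ℤ_3^× = {x ∈ ℤ_3 : v_3(x) = 0}. Here v_3(6/17) = v_3(num) − v_3(den) = 1; compare against these criteria.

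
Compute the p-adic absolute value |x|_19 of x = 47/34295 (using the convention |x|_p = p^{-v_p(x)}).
|47/34295|_19 = 6859

Step 1 — compute v_19(x) by factoring powers of 19 out of the numerator and denominator: v_19(47/34295) = -3. Step 2 — apply |x|_p = p^{-v_p(x)} = 19^{3} = 6859.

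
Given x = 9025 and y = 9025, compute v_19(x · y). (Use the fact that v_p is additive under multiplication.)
v_19(81450625) = 4

v_p(x) = 2 (factor: 9025 = 19^2 · 25); v_p(y) = 2 (factor: 9025 = 19^2 · 25). Additivity: v_p(xy) = v_p(x) + v_p(y) = 2 + 2 = 4. (Direct check: xy = 81450625 = 19^4 · (625).)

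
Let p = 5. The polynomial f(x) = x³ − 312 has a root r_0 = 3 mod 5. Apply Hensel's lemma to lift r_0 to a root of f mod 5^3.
r_2 = 33 (mod 125)

Hensel: r_{i+1} = r_i − f(r_i)/f′(r_i) mod 5^{i+2}, where f′(x) = 3x². Iterate:
  r_0 = 3 (mod 5)
  r_1 = 8 (mod 25)
  r_2 = 33 (mod 125)
Final: r = 33 with f(r) ≡ 0 mod 5^3.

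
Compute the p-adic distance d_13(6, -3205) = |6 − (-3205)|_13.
d_13(6, -3205) = 1/169

Step 1 — x − y = 6 − (-3205) = 3211. Step 2 — v_13(3211) = 2 (factor: 3211 = (13^2 · 19); the sign does not affect v_p). Step 3 — |x − y|_13 = 13^{-2} = 1/169.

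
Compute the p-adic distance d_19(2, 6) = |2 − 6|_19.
d_19(2, 6) = 1

Step 1 — x − y = 2 − 6 = -4. Step 2 — v_19(-4) = 0 (factor: -4 = −(19^0 · 4); the sign does not affect v_p). Step 3 — |x − y|_19 = 19^{0} = 1.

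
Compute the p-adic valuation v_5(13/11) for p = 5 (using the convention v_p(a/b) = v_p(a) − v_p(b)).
v_5(13/11) = 0

Factor powers of 5 from the numerator and denominator of the reduced fraction: 13 = 5^0 · 13 and 11 = 5^0 · 11. Apply v_p(a/b) = v_p(a) − v_p(b): v_5(13/11) = 0 − 0 = 0.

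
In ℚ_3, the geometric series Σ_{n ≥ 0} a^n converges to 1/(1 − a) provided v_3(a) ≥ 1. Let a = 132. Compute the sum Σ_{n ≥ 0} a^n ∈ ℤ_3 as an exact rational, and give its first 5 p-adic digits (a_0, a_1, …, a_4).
Σ a^n = 1/(1 − a) = -1/131;  first 5 digits = (1, 2, 0, 1, 1)

v_3(a) = 1 ≥ 1, so the series converges in ℤ_3 to 1/(1 − a) = 1/(1 − 132) = -1/131. Expand this rational in ℤ_3: compute digits iteratively via d_i = x_i mod 3, x_{i+1} = (x_i − d_i)/3. The first 5 digits are (1, 2, 0, 1, 1).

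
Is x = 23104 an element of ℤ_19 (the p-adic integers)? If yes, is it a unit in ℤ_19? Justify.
x ∈ ℤ_19 but not a unit; v_19(x) = 2 > 0

ℤ_19 = {x ∈ ℚ_19 : v_19(x) ≥ 0} and ℤ_19^× = {x ∈ ℤ_19 : v_19(x) = 0}. Here v_19(23104) = v_19(num) − v_19(den) = 2; compare against these criteria.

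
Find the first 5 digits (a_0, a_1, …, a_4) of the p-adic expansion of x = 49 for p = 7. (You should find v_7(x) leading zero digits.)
(a_0, …, a_4) = (0, 0, 1, 0, 0)

v_7(49) = 2, so a_0 = ... = a_1 = 0. Factor out: x = 7^2 · u with u = 1 a unit in ℤ_7. Expand u iteratively via a_{v+i} = u_i mod 7, u_{i+1} = (u_i − a_{v+i})/7:
  u_0 = 1;  a_2 = 1;  u_1 = (u_0 − 1)/7 = 0
  u_1 = 0;  a_3 = 0;  u_2 = (u_1 − 0)/7 = 0
  u_2 = 0;  a_4 = 0;  u_3 = (u_2 − 0)/7 = 0
Digits: (0, 0, 1, 0, 0).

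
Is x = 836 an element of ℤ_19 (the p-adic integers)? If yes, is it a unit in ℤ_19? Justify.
x ∈ ℤ_19 but not a unit; v_19(x) = 1 > 0

ℤ_19 = {x ∈ ℚ_19 : v_19(x) ≥ 0} and ℤ_19^× = {x ∈ ℤ_19 : v_19(x) = 0}. Here v_19(836) = v_19(num) − v_19(den) = 1; compare against these criteria.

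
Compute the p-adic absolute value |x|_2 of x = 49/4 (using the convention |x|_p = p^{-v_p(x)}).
|49/4|_2 = 4

Step 1 — compute v_2(x) by factoring powers of 2 out of the numerator and denominator: v_2(49/4) = -2. Step 2 — apply |x|_p = p^{-v_p(x)} = 2^{2} = 4.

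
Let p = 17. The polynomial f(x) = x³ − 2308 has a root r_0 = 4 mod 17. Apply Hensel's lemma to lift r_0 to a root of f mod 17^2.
r_1 = 123 (mod 289)

Hensel: r_{i+1} = r_i − f(r_i)/f′(r_i) mod 17^{i+2}, where f′(x) = 3x². Iterate:
  r_0 = 4 (mod 17)
  r_1 = 123 (mod 289)
Final: r = 123 with f(r) ≡ 0 mod 17^2.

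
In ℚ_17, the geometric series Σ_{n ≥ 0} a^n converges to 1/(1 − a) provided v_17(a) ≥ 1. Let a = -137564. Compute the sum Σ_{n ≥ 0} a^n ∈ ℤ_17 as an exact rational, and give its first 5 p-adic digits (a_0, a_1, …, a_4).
Σ a^n = 1/(1 − a) = 1/137565;  first 5 digits = (1, 0, 0, 6, 15)

v_17(a) = 3 ≥ 1, so the series converges in ℤ_17 to 1/(1 − a) = 1/(1 − (-137564)) = 1/137565. Expand this rational in ℤ_17: compute digits iteratively via d_i = x_i mod 17, x_{i+1} = (x_i − d_i)/17. The first 5 digits are (1, 0, 0, 6, 15).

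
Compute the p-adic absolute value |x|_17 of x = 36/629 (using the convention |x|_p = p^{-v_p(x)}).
|36/629|_17 = 17

Step 1 — compute v_17(x) by factoring powers of 17 out of the numerator and denominator: v_17(36/629) = -1. Step 2 — apply |x|_p = p^{-v_p(x)} = 17^{1} = 17.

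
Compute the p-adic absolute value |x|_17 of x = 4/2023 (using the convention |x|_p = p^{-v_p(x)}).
|4/2023|_17 = 289

Step 1 — compute v_17(x) by factoring powers of 17 out of the numerator and denominator: v_17(4/2023) = -2. Step 2 — apply |x|_p = p^{-v_p(x)} = 17^{2} = 289.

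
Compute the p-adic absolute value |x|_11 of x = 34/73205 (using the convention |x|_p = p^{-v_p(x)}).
|34/73205|_11 = 14641

Step 1 — compute v_11(x) by factoring powers of 11 out of the numerator and denominator: v_11(34/73205) = -4. Step 2 — apply |x|_p = p^{-v_p(x)} = 11^{4} = 14641.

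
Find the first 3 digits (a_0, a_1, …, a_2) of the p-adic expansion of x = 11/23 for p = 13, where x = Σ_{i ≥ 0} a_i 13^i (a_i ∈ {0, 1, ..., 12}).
(a_0, …, a_2) = (5, 7, 0)

v_13(11/23) = 0 (numerator and denominator both coprime to 13), so x ∈ ℤ_13^×. Compute digits iteratively via a_i = x_i mod 13, x_{i+1} = (x_i − a_i)/13, with x_0 = x:
  x_0 = 11/23;  a_0 = 5;  x_1 = (x_0 − 5)/13 = -8/23
  x_1 = -8/23;  a_1 = 7;  x_2 = (x_1 − 7)/13 = -13/23
  x_2 = -13/23;  a_2 = 0;  x_3 = (x_2 − 0)/13 = -1/23
Digits: (5, 7, 0).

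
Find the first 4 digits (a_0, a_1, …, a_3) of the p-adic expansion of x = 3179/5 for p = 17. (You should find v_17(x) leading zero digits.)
(a_0, …, a_3) = (0, 0, 9, 3)

v_17(3179/5) = 2, so a_0 = ... = a_1 = 0. Factor out: x = 17^2 · u with u = 11/5 a unit in ℤ_17. Expand u iteratively via a_{v+i} = u_i mod 17, u_{i+1} = (u_i − a_{v+i})/17:
  u_0 = 11/5;  a_2 = 9;  u_1 = (u_0 − 9)/17 = -2/5
  u_1 = -2/5;  a_3 = 3;  u_2 = (u_1 − 3)/17 = -1/5
Digits: (0, 0, 9, 3).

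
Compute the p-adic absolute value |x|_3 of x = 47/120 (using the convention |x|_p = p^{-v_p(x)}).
|47/120|_3 = 3

Step 1 — compute v_3(x) by factoring powers of 3 out of the numerator and denominator: v_3(47/120) = -1. Step 2 — apply |x|_p = p^{-v_p(x)} = 3^{1} = 3.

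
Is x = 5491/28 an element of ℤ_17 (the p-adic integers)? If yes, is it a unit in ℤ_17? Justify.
x ∈ ℤ_17 but not a unit; v_17(x) = 2 > 0

ℤ_17 = {x ∈ ℚ_17 : v_17(x) ≥ 0} and ℤ_17^× = {x ∈ ℤ_17 : v_17(x) = 0}. Here v_17(5491/28) = v_17(num) − v_17(den) = 2; compare against these criteria.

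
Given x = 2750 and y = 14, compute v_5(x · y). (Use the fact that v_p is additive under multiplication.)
v_5(38500) = 3

v_p(x) = 3 (factor: 2750 = 5^3 · 22); v_p(y) = 0 (factor: 14 = 5^0 · 14). Additivity: v_p(xy) = v_p(x) + v_p(y) = 3 + 0 = 3. (Direct check: xy = 38500 = 5^3 · (308).)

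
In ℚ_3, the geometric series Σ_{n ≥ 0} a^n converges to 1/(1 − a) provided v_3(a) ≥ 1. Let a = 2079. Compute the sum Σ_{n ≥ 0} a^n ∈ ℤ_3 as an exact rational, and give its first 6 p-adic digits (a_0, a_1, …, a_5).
Σ a^n = 1/(1 − a) = -1/2078;  first 6 digits = (1, 0, 0, 2, 1, 2)

v_3(a) = 3 ≥ 1, so the series converges in ℤ_3 to 1/(1 − a) = 1/(1 − 2079) = -1/2078. Expand this rational in ℤ_3: compute digits iteratively via d_i = x_i mod 3, x_{i+1} = (x_i − d_i)/3. The first 6 digits are (1, 0, 0, 2, 1, 2).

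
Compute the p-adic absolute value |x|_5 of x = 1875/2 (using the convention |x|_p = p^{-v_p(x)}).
|1875/2|_5 = 1/625

Step 1 — compute v_5(x) by factoring powers of 5 out of the numerator and denominator: v_5(1875/2) = 4. Step 2 — apply |x|_p = p^{-v_p(x)} = 5^{-4} = 1/625.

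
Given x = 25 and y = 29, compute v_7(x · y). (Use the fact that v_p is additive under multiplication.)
v_7(725) = 0

v_p(x) = 0 (factor: 25 = 7^0 · 25); v_p(y) = 0 (factor: 29 = 7^0 · 29). Additivity: v_p(xy) = v_p(x) + v_p(y) = 0 + 0 = 0. (Direct check: xy = 725 = 7^0 · (725).)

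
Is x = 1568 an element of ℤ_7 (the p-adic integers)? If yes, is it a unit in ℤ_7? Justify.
x ∈ ℤ_7 but not a unit; v_7(x) = 2 > 0

ℤ_7 = {x ∈ ℚ_7 : v_7(x) ≥ 0} and ℤ_7^× = {x ∈ ℤ_7 : v_7(x) = 0}. Here v_7(1568) = v_7(num) − v_7(den) = 2; compare against these criteria.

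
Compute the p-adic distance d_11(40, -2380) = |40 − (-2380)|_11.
d_11(40, -2380) = 1/121

Step 1 — x − y = 40 − (-2380) = 2420. Step 2 — v_11(2420) = 2 (factor: 2420 = (11^2 · 20); the sign does not affect v_p). Step 3 — |x − y|_11 = 11^{-2} = 1/121.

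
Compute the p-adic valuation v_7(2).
v_7(2) = 0

v_7(n) is the largest exponent k such that 7^k divides n. Factor out: 2 = 7^0 · 2. (Sign doesn't affect v_p.) So v_7(2) = 0.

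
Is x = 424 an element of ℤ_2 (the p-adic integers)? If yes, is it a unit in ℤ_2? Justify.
x ∈ ℤ_2 but not a unit; v_2(x) = 3 > 0

ℤ_2 = {x ∈ ℚ_2 : v_2(x) ≥ 0} and ℤ_2^× = {x ∈ ℤ_2 : v_2(x) = 0}. Here v_2(424) = v_2(num) − v_2(den) = 3; compare against these criteria.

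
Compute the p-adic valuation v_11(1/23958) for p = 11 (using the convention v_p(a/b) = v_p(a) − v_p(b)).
v_11(1/23958) = -3

Factor powers of 11 from the numerator and denominator of the reduced fraction: 1 = 11^0 · 1 and 23958 = 11^3 · 18. Apply v_p(a/b) = v_p(a) − v_p(b): v_11(1/23958) = 0 − 3 = -3.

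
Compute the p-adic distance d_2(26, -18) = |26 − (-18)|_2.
d_2(26, -18) = 1/4

Step 1 — x − y = 26 − (-18) = 44. Step 2 — v_2(44) = 2 (factor: 44 = (2^2 · 11); the sign does not affect v_p). Step 3 — |x − y|_2 = 2^{-2} = 1/4.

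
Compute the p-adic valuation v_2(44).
v_2(44) = 2

v_2(n) is the largest exponent k such that 2^k divides n. Factor out: 44 = 2^2 · 11. (Sign doesn't affect v_p.) So v_2(44) = 2.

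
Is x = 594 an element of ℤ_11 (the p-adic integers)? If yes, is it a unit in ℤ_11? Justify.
x ∈ ℤ_11 but not a unit; v_11(x) = 1 > 0

ℤ_11 = {x ∈ ℚ_11 : v_11(x) ≥ 0} and ℤ_11^× = {x ∈ ℤ_11 : v_11(x) = 0}. Here v_11(594) = v_11(num) − v_11(den) = 1; compare against these criteria.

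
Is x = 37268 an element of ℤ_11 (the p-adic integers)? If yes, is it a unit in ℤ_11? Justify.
x ∈ ℤ_11 but not a unit; v_11(x) = 3 > 0

ℤ_11 = {x ∈ ℚ_11 : v_11(x) ≥ 0} and ℤ_11^× = {x ∈ ℤ_11 : v_11(x) = 0}. Here v_11(37268) = v_11(num) − v_11(den) = 3; compare against these criteria.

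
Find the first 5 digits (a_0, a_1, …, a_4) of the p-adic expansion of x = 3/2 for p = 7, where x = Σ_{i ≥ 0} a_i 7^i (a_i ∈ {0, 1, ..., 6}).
(a_0, …, a_4) = (5, 3, 3, 3, 3)

v_7(3/2) = 0 (numerator and denominator both coprime to 7), so x ∈ ℤ_7^×. Compute digits iteratively via a_i = x_i mod 7, x_{i+1} = (x_i − a_i)/7, with x_0 = x:
  x_0 = 3/2;  a_0 = 5;  x_1 = (x_0 − 5)/7 = -1/2
  x_1 = -1/2;  a_1 = 3;  x_2 = (x_1 − 3)/7 = -1/2
  x_2 = -1/2;  a_2 = 3;  x_3 = (x_2 − 3)/7 = -1/2
  x_3 = -1/2;  a_3 = 3;  x_4 = (x_3 − 3)/7 = -1/2
  x_4 = -1/2;  a_4 = 3;  x_5 = (x_4 − 3)/7 = -1/2
Digits: (5, 3, 3, 3, 3).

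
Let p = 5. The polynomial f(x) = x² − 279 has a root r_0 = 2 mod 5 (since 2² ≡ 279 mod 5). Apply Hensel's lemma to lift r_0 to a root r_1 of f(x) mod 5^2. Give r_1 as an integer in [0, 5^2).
r_1 = 2 (mod 25)

Hensel's recurrence: r_{i+1} = r_i − f(r_i)·(f′(r_i))^{-1} mod 5^{i+2}, with f′(x) = 2x. Iterate:
  r_0 = 2 (mod 5)
  r_1 = 2 (mod 25)
Final: r_1 = 2, and one checks f(r_1) ≡ 0 mod 5^2.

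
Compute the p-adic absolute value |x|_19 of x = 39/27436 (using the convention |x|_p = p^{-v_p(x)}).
|39/27436|_19 = 6859

Step 1 — compute v_19(x) by factoring powers of 19 out of the numerator and denominator: v_19(39/27436) = -3. Step 2 — apply |x|_p = p^{-v_p(x)} = 19^{3} = 6859.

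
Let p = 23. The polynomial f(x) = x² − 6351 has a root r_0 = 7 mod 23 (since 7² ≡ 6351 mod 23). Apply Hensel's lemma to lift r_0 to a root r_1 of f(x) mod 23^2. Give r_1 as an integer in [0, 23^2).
r_1 = 306 (mod 529)

Hensel's recurrence: r_{i+1} = r_i − f(r_i)·(f′(r_i))^{-1} mod 23^{i+2}, with f′(x) = 2x. Iterate:
  r_0 = 7 (mod 23)
  r_1 = 306 (mod 529)
Final: r_1 = 306, and one checks f(r_1) ≡ 0 mod 23^2.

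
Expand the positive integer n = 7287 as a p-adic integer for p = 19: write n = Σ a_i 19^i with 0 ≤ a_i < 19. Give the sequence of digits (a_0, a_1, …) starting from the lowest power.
(a_0, a_1, …) = (10, 3, 1, 1)

Repeated division by 19 gives the digits low-to-high: 7287 = 10 + 3·19^1 + 1·19^2 + 1·19^3. Digit sequence: (10, 3, 1, 1).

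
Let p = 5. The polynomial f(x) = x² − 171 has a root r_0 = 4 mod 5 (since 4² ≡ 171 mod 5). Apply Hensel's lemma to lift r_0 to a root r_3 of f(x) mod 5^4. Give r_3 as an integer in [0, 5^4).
r_3 = 214 (mod 625)

Hensel's recurrence: r_{i+1} = r_i − f(r_i)·(f′(r_i))^{-1} mod 5^{i+2}, with f′(x) = 2x. Iterate:
  r_0 = 4 (mod 5)
  r_1 = 14 (mod 25)
  r_2 = 89 (mod 125)
  r_3 = 214 (mod 625)
Final: r_3 = 214, and one checks f(r_3) ≡ 0 mod 5^4.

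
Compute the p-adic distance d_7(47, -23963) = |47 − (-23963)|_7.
d_7(47, -23963) = 1/2401

Step 1 — x − y = 47 − (-23963) = 24010. Step 2 — v_7(24010) = 4 (factor: 24010 = (7^4 · 10); the sign does not affect v_p). Step 3 — |x − y|_7 = 7^{-4} = 1/2401.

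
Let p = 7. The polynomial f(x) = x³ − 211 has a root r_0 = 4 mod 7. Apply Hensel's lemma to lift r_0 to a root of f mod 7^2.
r_1 = 4 (mod 49)

Hensel: r_{i+1} = r_i − f(r_i)/f′(r_i) mod 7^{i+2}, where f′(x) = 3x². Iterate:
  r_0 = 4 (mod 7)
  r_1 = 4 (mod 49)
Final: r = 4 with f(r) ≡ 0 mod 7^2.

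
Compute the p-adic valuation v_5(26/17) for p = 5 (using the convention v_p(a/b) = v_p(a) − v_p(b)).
v_5(26/17) = 0

Factor powers of 5 from the numerator and denominator of the reduced fraction: 26 = 5^0 · 26 and 17 = 5^0 · 17. Apply v_p(a/b) = v_p(a) − v_p(b): v_5(26/17) = 0 − 0 = 0.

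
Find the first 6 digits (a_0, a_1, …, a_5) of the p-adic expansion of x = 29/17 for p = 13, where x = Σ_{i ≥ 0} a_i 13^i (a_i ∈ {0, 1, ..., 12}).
(a_0, …, a_5) = (4, 9, 10, 3, 2, 9)

v_13(29/17) = 0 (numerator and denominator both coprime to 13), so x ∈ ℤ_13^×. Compute digits iteratively via a_i = x_i mod 13, x_{i+1} = (x_i − a_i)/13, with x_0 = x:
  x_0 = 29/17;  a_0 = 4;  x_1 = (x_0 − 4)/13 = -3/17
  x_1 = -3/17;  a_1 = 9;  x_2 = (x_1 − 9)/13 = -12/17
  x_2 = -12/17;  a_2 = 10;  x_3 = (x_2 − 10)/13 = -14/17
  x_3 = -14/17;  a_3 = 3;  x_4 = (x_3 − 3)/13 = -5/17
  x_4 = -5/17;  a_4 = 2;  x_5 = (x_4 − 2)/13 = -3/17
  x_5 = -3/17;  a_5 = 9;  x_6 = (x_5 − 9)/13 = -12/17
Digits: (4, 9, 10, 3, 2, 9).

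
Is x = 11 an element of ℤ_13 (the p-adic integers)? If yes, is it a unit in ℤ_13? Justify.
x ∈ ℤ_13^× (unit); v_13(x) = 0

ℤ_13 = {x ∈ ℚ_13 : v_13(x) ≥ 0} and ℤ_13^× = {x ∈ ℤ_13 : v_13(x) = 0}. Here v_13(11) = v_13(num) − v_13(den) = 0; compare against these criteria.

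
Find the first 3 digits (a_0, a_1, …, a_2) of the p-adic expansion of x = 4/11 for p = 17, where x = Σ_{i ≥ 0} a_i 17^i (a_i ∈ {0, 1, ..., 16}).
(a_0, …, a_2) = (5, 9, 1)

v_17(4/11) = 0 (numerator and denominator both coprime to 17), so x ∈ ℤ_17^×. Compute digits iteratively via a_i = x_i mod 17, x_{i+1} = (x_i − a_i)/17, with x_0 = x:
  x_0 = 4/11;  a_0 = 5;  x_1 = (x_0 − 5)/17 = -3/11
  x_1 = -3/11;  a_1 = 9;  x_2 = (x_1 − 9)/17 = -6/11
  x_2 = -6/11;  a_2 = 1;  x_3 = (x_2 − 1)/17 = -1/11
Digits: (5, 9, 1).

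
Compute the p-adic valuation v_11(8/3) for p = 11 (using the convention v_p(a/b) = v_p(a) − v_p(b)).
v_11(8/3) = 0

Factor powers of 11 from the numerator and denominator of the reduced fraction: 8 = 11^0 · 8 and 3 = 11^0 · 3. Apply v_p(a/b) = v_p(a) − v_p(b): v_11(8/3) = 0 − 0 = 0.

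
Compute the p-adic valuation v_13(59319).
v_13(59319) = 3

v_13(n) is the largest exponent k such that 13^k divides n. Factor out: 59319 = 13^3 · 27. (Sign doesn't affect v_p.) So v_13(59319) = 3.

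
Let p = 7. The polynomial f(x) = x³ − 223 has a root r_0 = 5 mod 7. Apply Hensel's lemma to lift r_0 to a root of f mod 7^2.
r_1 = 5 (mod 49)

Hensel: r_{i+1} = r_i − f(r_i)/f′(r_i) mod 7^{i+2}, where f′(x) = 3x². Iterate:
  r_0 = 5 (mod 7)
  r_1 = 5 (mod 49)
Final: r = 5 with f(r) ≡ 0 mod 7^2.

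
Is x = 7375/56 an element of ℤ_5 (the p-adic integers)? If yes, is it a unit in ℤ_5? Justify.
x ∈ ℤ_5 but not a unit; v_5(x) = 3 > 0

ℤ_5 = {x ∈ ℚ_5 : v_5(x) ≥ 0} and ℤ_5^× = {x ∈ ℤ_5 : v_5(x) = 0}. Here v_5(7375/56) = v_5(num) − v_5(den) = 3; compare against these criteria.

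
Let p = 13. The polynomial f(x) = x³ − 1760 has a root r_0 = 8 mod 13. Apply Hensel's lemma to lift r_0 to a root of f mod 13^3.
r_2 = 1451 (mod 2197)

Hensel: r_{i+1} = r_i − f(r_i)/f′(r_i) mod 13^{i+2}, where f′(x) = 3x². Iterate:
  r_0 = 8 (mod 13)
  r_1 = 99 (mod 169)
  r_2 = 1451 (mod 2197)
Final: r = 1451 with f(r) ≡ 0 mod 13^3.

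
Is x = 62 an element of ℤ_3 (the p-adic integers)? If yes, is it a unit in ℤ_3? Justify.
x ∈ ℤ_3^× (unit); v_3(x) = 0

ℤ_3 = {x ∈ ℚ_3 : v_3(x) ≥ 0} and ℤ_3^× = {x ∈ ℤ_3 : v_3(x) = 0}. Here v_3(62) = v_3(num) − v_3(den) = 0; compare against these criteria.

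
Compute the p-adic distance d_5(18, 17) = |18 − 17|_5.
d_5(18, 17) = 1

Step 1 — x − y = 18 − 17 = 1. Step 2 — v_5(1) = 0 (factor: 1 = (5^0 · 1); the sign does not affect v_p). Step 3 — |x − y|_5 = 5^{0} = 1.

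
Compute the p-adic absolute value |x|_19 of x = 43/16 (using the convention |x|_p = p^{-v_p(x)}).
|43/16|_19 = 1

Step 1 — compute v_19(x) by factoring powers of 19 out of the numerator and denominator: v_19(43/16) = 0. Step 2 — apply |x|_p = p^{-v_p(x)} = 19^{0} = 1.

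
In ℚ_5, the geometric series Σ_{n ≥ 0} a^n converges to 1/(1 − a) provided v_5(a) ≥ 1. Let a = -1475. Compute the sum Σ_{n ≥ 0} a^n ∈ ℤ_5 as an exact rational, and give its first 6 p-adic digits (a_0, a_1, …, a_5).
Σ a^n = 1/(1 − a) = 1/1476;  first 6 digits = (1, 0, 1, 3, 3, 0)

v_5(a) = 2 ≥ 1, so the series converges in ℤ_5 to 1/(1 − a) = 1/(1 − (-1475)) = 1/1476. Expand this rational in ℤ_5: compute digits iteratively via d_i = x_i mod 5, x_{i+1} = (x_i − d_i)/5. The first 6 digits are (1, 0, 1, 3, 3, 0).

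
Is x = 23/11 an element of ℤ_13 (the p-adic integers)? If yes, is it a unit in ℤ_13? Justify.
x ∈ ℤ_13^× (unit); v_13(x) = 0

ℤ_13 = {x ∈ ℚ_13 : v_13(x) ≥ 0} and ℤ_13^× = {x ∈ ℤ_13 : v_13(x) = 0}. Here v_13(23/11) = v_13(num) − v_13(den) = 0; compare against these criteria.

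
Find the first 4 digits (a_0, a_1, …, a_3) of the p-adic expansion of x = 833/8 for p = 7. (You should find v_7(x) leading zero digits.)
(a_0, …, a_3) = (0, 0, 3, 6)

v_7(833/8) = 2, so a_0 = ... = a_1 = 0. Factor out: x = 7^2 · u with u = 17/8 a unit in ℤ_7. Expand u iteratively via a_{v+i} = u_i mod 7, u_{i+1} = (u_i − a_{v+i})/7:
  u_0 = 17/8;  a_2 = 3;  u_1 = (u_0 − 3)/7 = -1/8
  u_1 = -1/8;  a_3 = 6;  u_2 = (u_1 − 6)/7 = -7/8
Digits: (0, 0, 3, 6).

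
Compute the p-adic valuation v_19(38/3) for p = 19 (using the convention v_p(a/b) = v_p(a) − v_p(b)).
v_19(38/3) = 1

Factor powers of 19 from the numerator and denominator of the reduced fraction: 38 = 19^1 · 2 and 3 = 19^0 · 3. Apply v_p(a/b) = v_p(a) − v_p(b): v_19(38/3) = 1 − 0 = 1.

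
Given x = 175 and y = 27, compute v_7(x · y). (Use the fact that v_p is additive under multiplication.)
v_7(4725) = 1

v_p(x) = 1 (factor: 175 = 7^1 · 25); v_p(y) = 0 (factor: 27 = 7^0 · 27). Additivity: v_p(xy) = v_p(x) + v_p(y) = 1 + 0 = 1. (Direct check: xy = 4725 = 7^1 · (675).)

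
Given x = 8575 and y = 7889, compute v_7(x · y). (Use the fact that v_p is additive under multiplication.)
v_7(67648175) = 6

v_p(x) = 3 (factor: 8575 = 7^3 · 25); v_p(y) = 3 (factor: 7889 = 7^3 · 23). Additivity: v_p(xy) = v_p(x) + v_p(y) = 3 + 3 = 6. (Direct check: xy = 67648175 = 7^6 · (575).)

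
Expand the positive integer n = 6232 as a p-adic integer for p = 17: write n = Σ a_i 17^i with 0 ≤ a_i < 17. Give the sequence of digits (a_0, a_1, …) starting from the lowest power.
(a_0, a_1, …) = (10, 9, 4, 1)

Repeated division by 17 gives the digits low-to-high: 6232 = 10 + 9·17^1 + 4·17^2 + 1·17^3. Digit sequence: (10, 9, 4, 1).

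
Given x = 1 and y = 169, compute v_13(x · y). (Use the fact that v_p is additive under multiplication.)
v_13(169) = 2

v_p(x) = 0 (factor: 1 = 13^0 · 1); v_p(y) = 2 (factor: 169 = 13^2 · 1). Additivity: v_p(xy) = v_p(x) + v_p(y) = 0 + 2 = 2. (Direct check: xy = 169 = 13^2 · (1).)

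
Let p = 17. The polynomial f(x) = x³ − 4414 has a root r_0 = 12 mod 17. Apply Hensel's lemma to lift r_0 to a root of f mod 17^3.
r_2 = 1593 (mod 4913)

Hensel: r_{i+1} = r_i − f(r_i)/f′(r_i) mod 17^{i+2}, where f′(x) = 3x². Iterate:
  r_0 = 12 (mod 17)
  r_1 = 148 (mod 289)
  r_2 = 1593 (mod 4913)
Final: r = 1593 with f(r) ≡ 0 mod 17^3.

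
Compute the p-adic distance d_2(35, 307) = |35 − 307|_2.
d_2(35, 307) = 1/16

Step 1 — x − y = 35 − 307 = -272. Step 2 — v_2(-272) = 4 (factor: -272 = −(2^4 · 17); the sign does not affect v_p). Step 3 — |x − y|_2 = 2^{-4} = 1/16.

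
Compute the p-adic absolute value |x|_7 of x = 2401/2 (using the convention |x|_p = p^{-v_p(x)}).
|2401/2|_7 = 1/2401

Step 1 — compute v_7(x) by factoring powers of 7 out of the numerator and denominator: v_7(2401/2) = 4. Step 2 — apply |x|_p = p^{-v_p(x)} = 7^{-4} = 1/2401.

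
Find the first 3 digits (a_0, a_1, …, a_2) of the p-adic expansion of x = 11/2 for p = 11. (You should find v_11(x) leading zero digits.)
(a_0, …, a_2) = (0, 6, 5)

v_11(11/2) = 1, so a_0 = ... = a_0 = 0. Factor out: x = 11^1 · u with u = 1/2 a unit in ℤ_11. Expand u iteratively via a_{v+i} = u_i mod 11, u_{i+1} = (u_i − a_{v+i})/11:
  u_0 = 1/2;  a_1 = 6;  u_1 = (u_0 − 6)/11 = -1/2
  u_1 = -1/2;  a_2 = 5;  u_2 = (u_1 − 5)/11 = -1/2
Digits: (0, 6, 5).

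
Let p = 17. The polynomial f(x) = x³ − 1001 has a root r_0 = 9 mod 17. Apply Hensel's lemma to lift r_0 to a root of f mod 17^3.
r_2 = 3936 (mod 4913)

Hensel: r_{i+1} = r_i − f(r_i)/f′(r_i) mod 17^{i+2}, where f′(x) = 3x². Iterate:
  r_0 = 9 (mod 17)
  r_1 = 179 (mod 289)
  r_2 = 3936 (mod 4913)
Final: r = 3936 with f(r) ≡ 0 mod 17^3.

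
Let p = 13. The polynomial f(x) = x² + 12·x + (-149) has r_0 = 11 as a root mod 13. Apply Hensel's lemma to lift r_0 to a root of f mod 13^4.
r_3 = 25010 (mod 28561)

Hensel: r_{i+1} = r_i − f(r_i)·(f′(r_i))^{-1} mod 13^{i+2}, f′(x) = 2x + 12. Iterate:
  r_0 = 11 (mod 13)
  r_1 = 167 (mod 169)
  r_2 = 843 (mod 2197)
  r_3 = 25010 (mod 28561)
Final: r = 25010 satisfies f(r) ≡ 0 mod 13^4.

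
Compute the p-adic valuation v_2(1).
v_2(1) = 0

v_2(n) is the largest exponent k such that 2^k divides n. Factor out: 1 = 2^0 · 1. (Sign doesn't affect v_p.) So v_2(1) = 0.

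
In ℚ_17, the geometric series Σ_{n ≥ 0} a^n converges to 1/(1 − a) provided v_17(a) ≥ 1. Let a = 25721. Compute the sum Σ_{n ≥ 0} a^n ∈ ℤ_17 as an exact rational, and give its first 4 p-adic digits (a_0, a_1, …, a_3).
Σ a^n = 1/(1 − a) = -1/25720;  first 4 digits = (1, 0, 4, 5)

v_17(a) = 2 ≥ 1, so the series converges in ℤ_17 to 1/(1 − a) = 1/(1 − 25721) = -1/25720. Expand this rational in ℤ_17: compute digits iteratively via d_i = x_i mod 17, x_{i+1} = (x_i − d_i)/17. The first 4 digits are (1, 0, 4, 5).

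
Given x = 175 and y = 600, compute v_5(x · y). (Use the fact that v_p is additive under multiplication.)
v_5(105000) = 4

v_p(x) = 2 (factor: 175 = 5^2 · 7); v_p(y) = 2 (factor: 600 = 5^2 · 24). Additivity: v_p(xy) = v_p(x) + v_p(y) = 2 + 2 = 4. (Direct check: xy = 105000 = 5^4 · (168).)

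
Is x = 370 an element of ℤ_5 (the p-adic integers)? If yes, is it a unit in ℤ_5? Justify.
x ∈ ℤ_5 but not a unit; v_5(x) = 1 > 0

ℤ_5 = {x ∈ ℚ_5 : v_5(x) ≥ 0} and ℤ_5^× = {x ∈ ℤ_5 : v_5(x) = 0}. Here v_5(370) = v_5(num) − v_5(den) = 1; compare against these criteria.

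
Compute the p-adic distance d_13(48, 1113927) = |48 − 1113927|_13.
d_13(48, 1113927) = 1/371293

Step 1 — x − y = 48 − 1113927 = -1113879. Step 2 — v_13(-1113879) = 5 (factor: -1113879 = −(13^5 · 3); the sign does not affect v_p). Step 3 — |x − y|_13 = 13^{-5} = 1/371293.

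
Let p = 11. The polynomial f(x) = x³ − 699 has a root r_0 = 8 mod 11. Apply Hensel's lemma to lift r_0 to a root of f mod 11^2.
r_1 = 118 (mod 121)

Hensel: r_{i+1} = r_i − f(r_i)/f′(r_i) mod 11^{i+2}, where f′(x) = 3x². Iterate:
  r_0 = 8 (mod 11)
  r_1 = 118 (mod 121)
Final: r = 118 with f(r) ≡ 0 mod 11^2.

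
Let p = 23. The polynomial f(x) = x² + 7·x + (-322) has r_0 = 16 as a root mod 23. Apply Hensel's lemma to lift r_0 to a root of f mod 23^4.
r_3 = 81942 (mod 279841)

Hensel: r_{i+1} = r_i − f(r_i)·(f′(r_i))^{-1} mod 23^{i+2}, f′(x) = 2x + 7. Iterate:
  r_0 = 16 (mod 23)
  r_1 = 476 (mod 529)
  r_2 = 8940 (mod 12167)
  r_3 = 81942 (mod 279841)
Final: r = 81942 satisfies f(r) ≡ 0 mod 23^4.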